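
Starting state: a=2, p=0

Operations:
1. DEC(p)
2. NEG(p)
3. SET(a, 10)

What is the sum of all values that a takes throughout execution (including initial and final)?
16

Values of a at each step:
Initial: a = 2
After step 1: a = 2
After step 2: a = 2
After step 3: a = 10
Sum = 2 + 2 + 2 + 10 = 16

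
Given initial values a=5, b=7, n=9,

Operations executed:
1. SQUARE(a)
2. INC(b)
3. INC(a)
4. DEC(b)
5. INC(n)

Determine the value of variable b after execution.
b = 7

Tracing execution:
Step 1: SQUARE(a) → b = 7
Step 2: INC(b) → b = 8
Step 3: INC(a) → b = 8
Step 4: DEC(b) → b = 7
Step 5: INC(n) → b = 7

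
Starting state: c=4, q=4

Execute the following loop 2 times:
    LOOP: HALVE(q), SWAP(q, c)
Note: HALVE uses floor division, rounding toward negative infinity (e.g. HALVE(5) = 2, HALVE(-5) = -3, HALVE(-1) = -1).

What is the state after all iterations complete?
c=2, q=2

Iteration trace:
Start: c=4, q=4
After iteration 1: c=2, q=4
After iteration 2: c=2, q=2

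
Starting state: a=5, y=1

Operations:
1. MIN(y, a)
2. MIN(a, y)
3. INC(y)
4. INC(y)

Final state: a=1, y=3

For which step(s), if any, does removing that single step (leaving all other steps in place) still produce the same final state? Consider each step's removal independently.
Step(s) 1

Testing removal of each single step:
Without step 1: final = a=1, y=3 (same)
Without step 2: final = a=5, y=3 (different)
Without step 3: final = a=1, y=2 (different)
Without step 4: final = a=1, y=2 (different)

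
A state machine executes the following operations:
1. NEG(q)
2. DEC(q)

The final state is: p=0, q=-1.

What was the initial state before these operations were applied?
p=0, q=0

Working backwards:
Final state: p=0, q=-1
Before step 2 (DEC(q)): p=0, q=0
Before step 1 (NEG(q)): p=0, q=0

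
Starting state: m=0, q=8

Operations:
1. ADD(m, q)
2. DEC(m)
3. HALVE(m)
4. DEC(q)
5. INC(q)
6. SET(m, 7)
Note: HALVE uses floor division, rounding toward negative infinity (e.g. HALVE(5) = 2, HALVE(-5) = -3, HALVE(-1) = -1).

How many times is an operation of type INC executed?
1

Counting INC operations:
Step 5: INC(q) ← INC
Total: 1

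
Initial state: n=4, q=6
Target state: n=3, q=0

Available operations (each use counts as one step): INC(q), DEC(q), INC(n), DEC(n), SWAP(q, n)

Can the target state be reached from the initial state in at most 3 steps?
No

The target state cannot be reached within 3 steps.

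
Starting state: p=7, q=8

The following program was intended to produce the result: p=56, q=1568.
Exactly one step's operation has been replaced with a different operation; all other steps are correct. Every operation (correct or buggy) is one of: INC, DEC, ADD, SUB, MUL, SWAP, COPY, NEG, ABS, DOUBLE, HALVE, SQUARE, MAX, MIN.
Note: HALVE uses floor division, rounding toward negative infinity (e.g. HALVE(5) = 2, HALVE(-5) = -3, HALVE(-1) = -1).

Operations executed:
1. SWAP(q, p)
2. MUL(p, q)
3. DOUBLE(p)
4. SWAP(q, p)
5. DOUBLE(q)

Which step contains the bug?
Step 1

Trace with buggy code:
Initial: p=7, q=8
After step 1: p=8, q=7
After step 2: p=56, q=7
After step 3: p=112, q=7
After step 4: p=7, q=112
After step 5: p=7, q=224
Actual final p=7, q=224 ≠ expected p=56, q=1568.
Step 1 is the only position where a single-operation replacement can produce the expected result.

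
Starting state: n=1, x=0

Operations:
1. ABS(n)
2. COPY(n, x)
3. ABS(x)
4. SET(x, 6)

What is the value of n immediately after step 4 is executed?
n = 0

Tracing n through execution:
Initial: n = 1
After step 1 (ABS(n)): n = 1
After step 2 (COPY(n, x)): n = 0
After step 3 (ABS(x)): n = 0
After step 4 (SET(x, 6)): n = 0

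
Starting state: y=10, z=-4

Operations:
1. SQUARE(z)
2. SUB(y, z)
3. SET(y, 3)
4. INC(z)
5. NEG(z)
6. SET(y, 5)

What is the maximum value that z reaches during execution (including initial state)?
17

Values of z at each step:
Initial: z = -4
After step 1: z = 16
After step 2: z = 16
After step 3: z = 16
After step 4: z = 17 ← maximum
After step 5: z = -17
After step 6: z = -17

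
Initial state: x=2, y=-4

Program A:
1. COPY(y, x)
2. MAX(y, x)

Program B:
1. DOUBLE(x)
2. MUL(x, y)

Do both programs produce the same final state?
No

Program A final state: x=2, y=2
Program B final state: x=-16, y=-4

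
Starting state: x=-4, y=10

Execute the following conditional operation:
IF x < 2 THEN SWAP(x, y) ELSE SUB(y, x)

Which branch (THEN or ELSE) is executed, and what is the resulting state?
Branch: THEN, Final state: x=10, y=-4

Evaluating condition: x < 2
x = -4
Condition is True, so THEN branch executes
After SWAP(x, y): x=10, y=-4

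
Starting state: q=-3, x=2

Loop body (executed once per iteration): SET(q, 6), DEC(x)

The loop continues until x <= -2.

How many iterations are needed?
4

Tracing iterations:
Initial: q=-3, x=2
After iteration 1: q=6, x=1
After iteration 2: q=6, x=0
After iteration 3: q=6, x=-1
After iteration 4: q=6, x=-2
x <= -2 now holds, so the loop exits after 4 iterations.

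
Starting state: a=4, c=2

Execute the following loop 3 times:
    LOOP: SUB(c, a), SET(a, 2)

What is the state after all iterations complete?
a=2, c=-6

Iteration trace:
Start: a=4, c=2
After iteration 1: a=2, c=-2
After iteration 2: a=2, c=-4
After iteration 3: a=2, c=-6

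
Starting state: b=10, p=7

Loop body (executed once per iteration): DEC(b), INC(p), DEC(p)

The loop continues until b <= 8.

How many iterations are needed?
2

Tracing iterations:
Initial: b=10, p=7
After iteration 1: b=9, p=7
After iteration 2: b=8, p=7
b <= 8 now holds, so the loop exits after 2 iterations.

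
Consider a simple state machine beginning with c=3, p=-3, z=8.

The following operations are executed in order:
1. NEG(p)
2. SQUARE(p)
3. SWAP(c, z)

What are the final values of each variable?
{c: 8, p: 9, z: 3}

Step-by-step execution:
Initial: c=3, p=-3, z=8
After step 1 (NEG(p)): c=3, p=3, z=8
After step 2 (SQUARE(p)): c=3, p=9, z=8
After step 3 (SWAP(c, z)): c=8, p=9, z=3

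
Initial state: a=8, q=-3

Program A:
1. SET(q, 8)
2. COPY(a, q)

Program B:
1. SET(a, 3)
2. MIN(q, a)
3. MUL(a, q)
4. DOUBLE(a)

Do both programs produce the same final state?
No

Program A final state: a=8, q=8
Program B final state: a=-18, q=-3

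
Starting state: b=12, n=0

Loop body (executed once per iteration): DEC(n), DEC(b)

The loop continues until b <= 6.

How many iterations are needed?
6

Tracing iterations:
Initial: b=12, n=0
After iteration 1: b=11, n=-1
After iteration 2: b=10, n=-2
After iteration 3: b=9, n=-3
After iteration 4: b=8, n=-4
After iteration 5: b=7, n=-5
After iteration 6: b=6, n=-6
b <= 6 now holds, so the loop exits after 6 iterations.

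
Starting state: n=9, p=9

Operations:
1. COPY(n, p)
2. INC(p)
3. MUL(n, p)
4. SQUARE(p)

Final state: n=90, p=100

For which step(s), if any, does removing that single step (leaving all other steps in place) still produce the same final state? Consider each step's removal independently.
Step(s) 1

Testing removal of each single step:
Without step 1: final = n=90, p=100 (same)
Without step 2: final = n=81, p=81 (different)
Without step 3: final = n=9, p=100 (different)
Without step 4: final = n=90, p=10 (different)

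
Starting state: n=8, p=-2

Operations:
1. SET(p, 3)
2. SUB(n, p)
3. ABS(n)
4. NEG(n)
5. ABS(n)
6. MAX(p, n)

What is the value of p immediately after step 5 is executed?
p = 3

Tracing p through execution:
Initial: p = -2
After step 1 (SET(p, 3)): p = 3
After step 2 (SUB(n, p)): p = 3
After step 3 (ABS(n)): p = 3
After step 4 (NEG(n)): p = 3
After step 5 (ABS(n)): p = 3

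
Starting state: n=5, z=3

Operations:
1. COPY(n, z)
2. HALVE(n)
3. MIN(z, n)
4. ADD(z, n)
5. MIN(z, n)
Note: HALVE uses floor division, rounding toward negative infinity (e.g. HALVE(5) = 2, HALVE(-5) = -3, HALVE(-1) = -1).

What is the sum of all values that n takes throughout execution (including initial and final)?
12

Values of n at each step:
Initial: n = 5
After step 1: n = 3
After step 2: n = 1
After step 3: n = 1
After step 4: n = 1
After step 5: n = 1
Sum = 5 + 3 + 1 + 1 + 1 + 1 = 12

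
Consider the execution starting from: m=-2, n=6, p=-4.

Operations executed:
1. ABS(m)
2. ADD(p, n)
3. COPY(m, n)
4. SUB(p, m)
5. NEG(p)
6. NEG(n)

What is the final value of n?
n = -6

Tracing execution:
Step 1: ABS(m) → n = 6
Step 2: ADD(p, n) → n = 6
Step 3: COPY(m, n) → n = 6
Step 4: SUB(p, m) → n = 6
Step 5: NEG(p) → n = 6
Step 6: NEG(n) → n = -6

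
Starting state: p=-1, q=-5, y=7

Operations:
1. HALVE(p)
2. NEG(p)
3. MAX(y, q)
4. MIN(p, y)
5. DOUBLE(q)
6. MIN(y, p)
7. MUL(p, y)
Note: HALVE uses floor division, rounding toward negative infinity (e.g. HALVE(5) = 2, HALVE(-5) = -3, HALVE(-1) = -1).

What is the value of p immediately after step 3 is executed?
p = 1

Tracing p through execution:
Initial: p = -1
After step 1 (HALVE(p)): p = -1
After step 2 (NEG(p)): p = 1
After step 3 (MAX(y, q)): p = 1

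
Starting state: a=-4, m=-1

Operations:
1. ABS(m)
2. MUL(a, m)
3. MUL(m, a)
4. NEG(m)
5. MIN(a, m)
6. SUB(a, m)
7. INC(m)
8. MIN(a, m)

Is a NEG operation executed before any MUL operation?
No

First NEG: step 4
First MUL: step 2
Since 4 > 2, MUL comes first.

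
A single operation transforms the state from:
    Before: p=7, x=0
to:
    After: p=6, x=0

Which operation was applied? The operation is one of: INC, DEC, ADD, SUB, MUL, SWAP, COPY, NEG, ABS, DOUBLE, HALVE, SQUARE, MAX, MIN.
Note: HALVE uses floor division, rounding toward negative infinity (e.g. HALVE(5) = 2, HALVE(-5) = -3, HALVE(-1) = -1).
DEC(p)

Analyzing the change:
Before: p=7, x=0
After: p=6, x=0
Variable p changed from 7 to 6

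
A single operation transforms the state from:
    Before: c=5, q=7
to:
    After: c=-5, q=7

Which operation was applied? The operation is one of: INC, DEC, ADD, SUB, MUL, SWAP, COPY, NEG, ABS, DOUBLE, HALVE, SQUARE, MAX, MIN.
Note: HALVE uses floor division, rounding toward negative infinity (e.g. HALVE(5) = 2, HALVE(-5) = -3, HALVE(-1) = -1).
NEG(c)

Analyzing the change:
Before: c=5, q=7
After: c=-5, q=7
Variable c changed from 5 to -5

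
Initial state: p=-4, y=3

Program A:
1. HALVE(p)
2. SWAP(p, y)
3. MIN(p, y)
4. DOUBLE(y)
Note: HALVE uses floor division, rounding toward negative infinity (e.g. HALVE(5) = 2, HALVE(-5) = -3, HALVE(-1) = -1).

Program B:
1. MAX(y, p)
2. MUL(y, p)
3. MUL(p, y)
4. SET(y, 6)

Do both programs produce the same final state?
No

Program A final state: p=-2, y=-4
Program B final state: p=48, y=6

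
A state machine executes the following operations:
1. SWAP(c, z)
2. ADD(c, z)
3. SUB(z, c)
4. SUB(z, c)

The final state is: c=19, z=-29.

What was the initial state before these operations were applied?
c=9, z=10

Working backwards:
Final state: c=19, z=-29
Before step 4 (SUB(z, c)): c=19, z=-10
Before step 3 (SUB(z, c)): c=19, z=9
Before step 2 (ADD(c, z)): c=10, z=9
Before step 1 (SWAP(c, z)): c=9, z=10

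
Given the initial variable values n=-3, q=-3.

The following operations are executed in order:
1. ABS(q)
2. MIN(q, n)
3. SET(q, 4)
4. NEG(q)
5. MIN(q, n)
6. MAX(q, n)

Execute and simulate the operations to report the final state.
{n: -3, q: -3}

Step-by-step execution:
Initial: n=-3, q=-3
After step 1 (ABS(q)): n=-3, q=3
After step 2 (MIN(q, n)): n=-3, q=-3
After step 3 (SET(q, 4)): n=-3, q=4
After step 4 (NEG(q)): n=-3, q=-4
After step 5 (MIN(q, n)): n=-3, q=-4
After step 6 (MAX(q, n)): n=-3, q=-3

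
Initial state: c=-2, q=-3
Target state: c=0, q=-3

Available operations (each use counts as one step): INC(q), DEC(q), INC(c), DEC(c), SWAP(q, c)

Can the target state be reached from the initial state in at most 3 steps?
Yes

Path (2 steps): INC(c) → INC(c)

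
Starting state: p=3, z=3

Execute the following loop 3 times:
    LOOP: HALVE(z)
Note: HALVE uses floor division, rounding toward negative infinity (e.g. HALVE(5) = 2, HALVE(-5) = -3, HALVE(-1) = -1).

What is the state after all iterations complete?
p=3, z=0

Iteration trace:
Start: p=3, z=3
After iteration 1: p=3, z=1
After iteration 2: p=3, z=0
After iteration 3: p=3, z=0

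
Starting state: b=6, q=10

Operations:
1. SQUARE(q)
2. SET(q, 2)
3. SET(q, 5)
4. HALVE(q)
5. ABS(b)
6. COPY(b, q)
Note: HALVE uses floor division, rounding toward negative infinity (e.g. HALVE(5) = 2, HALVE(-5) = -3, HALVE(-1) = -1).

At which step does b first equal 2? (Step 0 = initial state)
Step 6

Tracing b:
Initial: b = 6
After step 1: b = 6
After step 2: b = 6
After step 3: b = 6
After step 4: b = 6
After step 5: b = 6
After step 6: b = 2 ← first occurrence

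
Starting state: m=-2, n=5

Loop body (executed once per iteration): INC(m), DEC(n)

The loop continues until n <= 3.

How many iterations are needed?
2

Tracing iterations:
Initial: m=-2, n=5
After iteration 1: m=-1, n=4
After iteration 2: m=0, n=3
n <= 3 now holds, so the loop exits after 2 iterations.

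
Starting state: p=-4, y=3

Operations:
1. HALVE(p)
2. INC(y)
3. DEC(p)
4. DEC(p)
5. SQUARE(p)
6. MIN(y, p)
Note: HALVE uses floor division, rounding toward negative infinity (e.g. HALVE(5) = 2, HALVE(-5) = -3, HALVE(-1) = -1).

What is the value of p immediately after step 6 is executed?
p = 16

Tracing p through execution:
Initial: p = -4
After step 1 (HALVE(p)): p = -2
After step 2 (INC(y)): p = -2
After step 3 (DEC(p)): p = -3
After step 4 (DEC(p)): p = -4
After step 5 (SQUARE(p)): p = 16
After step 6 (MIN(y, p)): p = 16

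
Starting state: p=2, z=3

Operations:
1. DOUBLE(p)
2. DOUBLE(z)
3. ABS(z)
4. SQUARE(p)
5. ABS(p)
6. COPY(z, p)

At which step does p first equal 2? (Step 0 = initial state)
Step 0

Tracing p:
Initial: p = 2 ← first occurrence
After step 1: p = 4
After step 2: p = 4
After step 3: p = 4
After step 4: p = 16
After step 5: p = 16
After step 6: p = 16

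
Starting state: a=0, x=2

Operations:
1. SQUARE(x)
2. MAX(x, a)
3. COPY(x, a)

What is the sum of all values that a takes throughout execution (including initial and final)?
0

Values of a at each step:
Initial: a = 0
After step 1: a = 0
After step 2: a = 0
After step 3: a = 0
Sum = 0 + 0 + 0 + 0 = 0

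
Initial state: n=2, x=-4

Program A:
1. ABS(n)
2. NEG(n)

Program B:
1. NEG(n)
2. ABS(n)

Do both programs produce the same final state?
No

Program A final state: n=-2, x=-4
Program B final state: n=2, x=-4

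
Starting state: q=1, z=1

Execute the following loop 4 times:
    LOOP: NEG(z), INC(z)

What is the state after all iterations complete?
q=1, z=1

Iteration trace:
Start: q=1, z=1
After iteration 1: q=1, z=0
After iteration 2: q=1, z=1
After iteration 3: q=1, z=0
After iteration 4: q=1, z=1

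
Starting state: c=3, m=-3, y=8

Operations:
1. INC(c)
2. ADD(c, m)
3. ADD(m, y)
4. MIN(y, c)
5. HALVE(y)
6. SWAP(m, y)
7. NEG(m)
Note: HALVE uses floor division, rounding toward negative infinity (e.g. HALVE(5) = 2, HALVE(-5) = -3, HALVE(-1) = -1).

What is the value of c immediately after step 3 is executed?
c = 1

Tracing c through execution:
Initial: c = 3
After step 1 (INC(c)): c = 4
After step 2 (ADD(c, m)): c = 1
After step 3 (ADD(m, y)): c = 1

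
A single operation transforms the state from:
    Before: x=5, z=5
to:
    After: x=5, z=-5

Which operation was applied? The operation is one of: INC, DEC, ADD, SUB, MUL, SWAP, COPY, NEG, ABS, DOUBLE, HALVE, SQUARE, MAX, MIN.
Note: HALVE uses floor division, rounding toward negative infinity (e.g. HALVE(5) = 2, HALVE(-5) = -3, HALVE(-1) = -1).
NEG(z)

Analyzing the change:
Before: x=5, z=5
After: x=5, z=-5
Variable z changed from 5 to -5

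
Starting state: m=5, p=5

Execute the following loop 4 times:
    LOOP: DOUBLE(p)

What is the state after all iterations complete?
m=5, p=80

Iteration trace:
Start: m=5, p=5
After iteration 1: m=5, p=10
After iteration 2: m=5, p=20
After iteration 3: m=5, p=40
After iteration 4: m=5, p=80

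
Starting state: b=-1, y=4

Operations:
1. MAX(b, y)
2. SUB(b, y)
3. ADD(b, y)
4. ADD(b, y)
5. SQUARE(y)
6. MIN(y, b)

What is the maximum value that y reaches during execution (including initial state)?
16

Values of y at each step:
Initial: y = 4
After step 1: y = 4
After step 2: y = 4
After step 3: y = 4
After step 4: y = 4
After step 5: y = 16 ← maximum
After step 6: y = 8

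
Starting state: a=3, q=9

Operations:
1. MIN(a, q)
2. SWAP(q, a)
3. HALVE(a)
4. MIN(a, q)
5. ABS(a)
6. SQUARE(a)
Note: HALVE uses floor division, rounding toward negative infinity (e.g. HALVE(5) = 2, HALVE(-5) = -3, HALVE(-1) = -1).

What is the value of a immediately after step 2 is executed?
a = 9

Tracing a through execution:
Initial: a = 3
After step 1 (MIN(a, q)): a = 3
After step 2 (SWAP(q, a)): a = 9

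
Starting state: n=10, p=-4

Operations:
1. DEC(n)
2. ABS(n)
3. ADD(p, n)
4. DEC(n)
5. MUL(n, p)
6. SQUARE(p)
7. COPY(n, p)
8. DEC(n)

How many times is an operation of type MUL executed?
1

Counting MUL operations:
Step 5: MUL(n, p) ← MUL
Total: 1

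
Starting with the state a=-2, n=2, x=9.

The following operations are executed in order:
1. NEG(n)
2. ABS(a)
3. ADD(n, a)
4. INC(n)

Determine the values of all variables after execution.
{a: 2, n: 1, x: 9}

Step-by-step execution:
Initial: a=-2, n=2, x=9
After step 1 (NEG(n)): a=-2, n=-2, x=9
After step 2 (ABS(a)): a=2, n=-2, x=9
After step 3 (ADD(n, a)): a=2, n=0, x=9
After step 4 (INC(n)): a=2, n=1, x=9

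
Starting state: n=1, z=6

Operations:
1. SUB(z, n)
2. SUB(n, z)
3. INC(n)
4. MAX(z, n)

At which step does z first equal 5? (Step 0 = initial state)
Step 1

Tracing z:
Initial: z = 6
After step 1: z = 5 ← first occurrence
After step 2: z = 5
After step 3: z = 5
After step 4: z = 5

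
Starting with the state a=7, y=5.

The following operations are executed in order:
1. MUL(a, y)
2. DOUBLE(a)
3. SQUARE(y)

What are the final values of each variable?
{a: 70, y: 25}

Step-by-step execution:
Initial: a=7, y=5
After step 1 (MUL(a, y)): a=35, y=5
After step 2 (DOUBLE(a)): a=70, y=5
After step 3 (SQUARE(y)): a=70, y=25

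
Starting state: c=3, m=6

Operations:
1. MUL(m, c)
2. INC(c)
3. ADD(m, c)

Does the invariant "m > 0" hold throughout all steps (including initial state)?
Yes

The invariant holds at every step.

State at each step:
Initial: c=3, m=6
After step 1: c=3, m=18
After step 2: c=4, m=18
After step 3: c=4, m=22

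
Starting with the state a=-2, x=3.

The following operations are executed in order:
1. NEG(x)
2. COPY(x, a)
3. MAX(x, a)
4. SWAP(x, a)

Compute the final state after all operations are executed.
{a: -2, x: -2}

Step-by-step execution:
Initial: a=-2, x=3
After step 1 (NEG(x)): a=-2, x=-3
After step 2 (COPY(x, a)): a=-2, x=-2
After step 3 (MAX(x, a)): a=-2, x=-2
After step 4 (SWAP(x, a)): a=-2, x=-2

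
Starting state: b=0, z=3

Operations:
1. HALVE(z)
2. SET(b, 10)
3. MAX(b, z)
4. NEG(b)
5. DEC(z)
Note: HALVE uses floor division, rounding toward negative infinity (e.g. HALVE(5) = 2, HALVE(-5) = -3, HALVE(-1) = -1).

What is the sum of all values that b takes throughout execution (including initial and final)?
0

Values of b at each step:
Initial: b = 0
After step 1: b = 0
After step 2: b = 10
After step 3: b = 10
After step 4: b = -10
After step 5: b = -10
Sum = 0 + 0 + 10 + 10 + -10 + -10 = 0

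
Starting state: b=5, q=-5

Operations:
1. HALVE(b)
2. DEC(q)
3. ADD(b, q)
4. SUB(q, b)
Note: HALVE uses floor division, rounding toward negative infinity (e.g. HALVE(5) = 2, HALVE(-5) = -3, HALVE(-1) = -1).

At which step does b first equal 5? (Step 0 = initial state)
Step 0

Tracing b:
Initial: b = 5 ← first occurrence
After step 1: b = 2
After step 2: b = 2
After step 3: b = -4
After step 4: b = -4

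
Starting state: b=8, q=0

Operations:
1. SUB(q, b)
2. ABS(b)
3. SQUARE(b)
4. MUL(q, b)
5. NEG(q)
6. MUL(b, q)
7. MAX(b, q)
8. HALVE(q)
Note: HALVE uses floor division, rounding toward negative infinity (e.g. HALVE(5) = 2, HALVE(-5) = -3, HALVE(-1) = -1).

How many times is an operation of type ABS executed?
1

Counting ABS operations:
Step 2: ABS(b) ← ABS
Total: 1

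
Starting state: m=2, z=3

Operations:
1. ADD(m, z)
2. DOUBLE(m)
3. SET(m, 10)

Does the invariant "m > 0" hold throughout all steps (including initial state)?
Yes

The invariant holds at every step.

State at each step:
Initial: m=2, z=3
After step 1: m=5, z=3
After step 2: m=10, z=3
After step 3: m=10, z=3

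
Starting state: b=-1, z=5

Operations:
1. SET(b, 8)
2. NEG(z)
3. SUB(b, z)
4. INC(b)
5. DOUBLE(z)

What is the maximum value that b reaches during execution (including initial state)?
14

Values of b at each step:
Initial: b = -1
After step 1: b = 8
After step 2: b = 8
After step 3: b = 13
After step 4: b = 14 ← maximum
After step 5: b = 14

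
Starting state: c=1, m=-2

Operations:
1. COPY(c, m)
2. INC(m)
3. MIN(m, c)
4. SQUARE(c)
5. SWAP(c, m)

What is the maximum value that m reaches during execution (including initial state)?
4

Values of m at each step:
Initial: m = -2
After step 1: m = -2
After step 2: m = -1
After step 3: m = -2
After step 4: m = -2
After step 5: m = 4 ← maximum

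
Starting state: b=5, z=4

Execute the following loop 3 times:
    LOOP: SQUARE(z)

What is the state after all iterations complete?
b=5, z=65536

Iteration trace:
Start: b=5, z=4
After iteration 1: b=5, z=16
After iteration 2: b=5, z=256
After iteration 3: b=5, z=65536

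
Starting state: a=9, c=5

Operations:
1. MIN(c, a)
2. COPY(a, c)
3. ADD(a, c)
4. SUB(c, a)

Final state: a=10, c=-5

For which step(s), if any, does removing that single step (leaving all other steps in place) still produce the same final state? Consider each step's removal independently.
Step(s) 1

Testing removal of each single step:
Without step 1: final = a=10, c=-5 (same)
Without step 2: final = a=14, c=-9 (different)
Without step 3: final = a=5, c=0 (different)
Without step 4: final = a=10, c=5 (different)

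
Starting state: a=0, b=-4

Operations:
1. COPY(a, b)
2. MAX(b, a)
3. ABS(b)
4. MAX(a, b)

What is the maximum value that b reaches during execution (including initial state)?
4

Values of b at each step:
Initial: b = -4
After step 1: b = -4
After step 2: b = -4
After step 3: b = 4 ← maximum
After step 4: b = 4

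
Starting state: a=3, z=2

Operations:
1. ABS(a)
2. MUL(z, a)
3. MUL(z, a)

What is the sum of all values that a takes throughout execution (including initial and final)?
12

Values of a at each step:
Initial: a = 3
After step 1: a = 3
After step 2: a = 3
After step 3: a = 3
Sum = 3 + 3 + 3 + 3 = 12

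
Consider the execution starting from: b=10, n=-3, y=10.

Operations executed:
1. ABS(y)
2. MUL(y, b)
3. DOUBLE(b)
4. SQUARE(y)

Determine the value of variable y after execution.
y = 10000

Tracing execution:
Step 1: ABS(y) → y = 10
Step 2: MUL(y, b) → y = 100
Step 3: DOUBLE(b) → y = 100
Step 4: SQUARE(y) → y = 10000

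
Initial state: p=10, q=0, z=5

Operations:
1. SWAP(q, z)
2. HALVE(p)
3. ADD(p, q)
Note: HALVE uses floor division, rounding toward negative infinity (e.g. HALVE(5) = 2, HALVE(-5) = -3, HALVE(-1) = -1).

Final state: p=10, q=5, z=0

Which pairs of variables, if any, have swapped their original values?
(q, z)

Comparing initial and final values:
q: 0 → 5
z: 5 → 0
p: 10 → 10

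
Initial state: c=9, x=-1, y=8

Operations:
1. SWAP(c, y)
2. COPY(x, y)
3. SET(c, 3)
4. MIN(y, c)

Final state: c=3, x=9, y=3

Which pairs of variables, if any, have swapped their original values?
None

Comparing initial and final values:
y: 8 → 3
x: -1 → 9
c: 9 → 3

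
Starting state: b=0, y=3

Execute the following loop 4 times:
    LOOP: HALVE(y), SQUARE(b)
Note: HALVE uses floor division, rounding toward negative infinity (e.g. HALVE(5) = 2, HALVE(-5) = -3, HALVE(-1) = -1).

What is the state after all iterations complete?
b=0, y=0

Iteration trace:
Start: b=0, y=3
After iteration 1: b=0, y=1
After iteration 2: b=0, y=0
After iteration 3: b=0, y=0
After iteration 4: b=0, y=0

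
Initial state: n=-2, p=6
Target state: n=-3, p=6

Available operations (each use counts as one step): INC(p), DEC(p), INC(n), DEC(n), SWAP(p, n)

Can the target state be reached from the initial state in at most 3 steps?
Yes

Path (1 step): DEC(n)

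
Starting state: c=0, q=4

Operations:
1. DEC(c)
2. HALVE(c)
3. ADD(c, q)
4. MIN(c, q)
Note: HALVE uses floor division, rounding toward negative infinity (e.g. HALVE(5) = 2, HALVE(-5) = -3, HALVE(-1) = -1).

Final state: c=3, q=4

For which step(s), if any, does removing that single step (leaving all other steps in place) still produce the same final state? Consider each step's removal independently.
Step(s) 2, 4

Testing removal of each single step:
Without step 1: final = c=4, q=4 (different)
Without step 2: final = c=3, q=4 (same)
Without step 3: final = c=-1, q=4 (different)
Without step 4: final = c=3, q=4 (same)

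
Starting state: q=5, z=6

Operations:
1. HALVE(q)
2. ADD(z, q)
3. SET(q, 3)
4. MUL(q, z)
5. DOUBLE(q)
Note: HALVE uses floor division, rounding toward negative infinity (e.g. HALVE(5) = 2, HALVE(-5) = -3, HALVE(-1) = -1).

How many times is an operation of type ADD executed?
1

Counting ADD operations:
Step 2: ADD(z, q) ← ADD
Total: 1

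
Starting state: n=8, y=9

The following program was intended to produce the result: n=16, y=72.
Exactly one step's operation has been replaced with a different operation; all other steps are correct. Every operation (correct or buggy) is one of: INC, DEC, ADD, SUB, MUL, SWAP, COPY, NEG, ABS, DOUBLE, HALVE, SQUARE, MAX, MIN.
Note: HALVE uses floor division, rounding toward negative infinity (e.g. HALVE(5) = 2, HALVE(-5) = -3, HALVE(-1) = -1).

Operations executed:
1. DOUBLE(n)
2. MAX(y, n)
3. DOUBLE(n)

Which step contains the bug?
Step 1

Trace with buggy code:
Initial: n=8, y=9
After step 1: n=16, y=9
After step 2: n=16, y=16
After step 3: n=32, y=16
Actual final n=32, y=16 ≠ expected n=16, y=72.
Step 1 is the only position where a single-operation replacement can produce the expected result.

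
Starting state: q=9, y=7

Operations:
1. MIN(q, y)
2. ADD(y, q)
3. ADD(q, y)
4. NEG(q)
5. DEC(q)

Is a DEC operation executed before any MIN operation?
No

First DEC: step 5
First MIN: step 1
Since 5 > 1, MIN comes first.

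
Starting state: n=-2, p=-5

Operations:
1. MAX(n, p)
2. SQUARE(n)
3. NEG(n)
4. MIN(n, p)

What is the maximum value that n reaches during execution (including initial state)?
4

Values of n at each step:
Initial: n = -2
After step 1: n = -2
After step 2: n = 4 ← maximum
After step 3: n = -4
After step 4: n = -5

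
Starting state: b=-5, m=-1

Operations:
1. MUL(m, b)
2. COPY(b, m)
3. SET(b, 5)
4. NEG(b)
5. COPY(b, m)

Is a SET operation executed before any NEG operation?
Yes

First SET: step 3
First NEG: step 4
Since 3 < 4, SET comes first.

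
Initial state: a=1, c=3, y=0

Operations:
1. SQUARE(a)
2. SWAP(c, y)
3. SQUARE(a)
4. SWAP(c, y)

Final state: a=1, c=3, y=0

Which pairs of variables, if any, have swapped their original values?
None

Comparing initial and final values:
a: 1 → 1
c: 3 → 3
y: 0 → 0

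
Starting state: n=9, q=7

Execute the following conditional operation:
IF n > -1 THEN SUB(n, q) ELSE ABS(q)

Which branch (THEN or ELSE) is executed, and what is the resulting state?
Branch: THEN, Final state: n=2, q=7

Evaluating condition: n > -1
n = 9
Condition is True, so THEN branch executes
After SUB(n, q): n=2, q=7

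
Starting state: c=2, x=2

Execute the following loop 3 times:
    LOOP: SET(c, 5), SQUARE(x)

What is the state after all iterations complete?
c=5, x=256

Iteration trace:
Start: c=2, x=2
After iteration 1: c=5, x=4
After iteration 2: c=5, x=16
After iteration 3: c=5, x=256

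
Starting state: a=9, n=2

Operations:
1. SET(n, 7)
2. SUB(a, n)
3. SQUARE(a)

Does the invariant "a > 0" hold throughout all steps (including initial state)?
Yes

The invariant holds at every step.

State at each step:
Initial: a=9, n=2
After step 1: a=9, n=7
After step 2: a=2, n=7
After step 3: a=4, n=7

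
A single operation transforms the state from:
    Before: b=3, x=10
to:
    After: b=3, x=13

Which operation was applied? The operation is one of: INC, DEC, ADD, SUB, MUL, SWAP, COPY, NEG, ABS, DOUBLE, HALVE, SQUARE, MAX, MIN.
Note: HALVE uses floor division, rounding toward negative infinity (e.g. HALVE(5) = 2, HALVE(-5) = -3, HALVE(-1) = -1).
ADD(x, b)

Analyzing the change:
Before: b=3, x=10
After: b=3, x=13
Variable x changed from 10 to 13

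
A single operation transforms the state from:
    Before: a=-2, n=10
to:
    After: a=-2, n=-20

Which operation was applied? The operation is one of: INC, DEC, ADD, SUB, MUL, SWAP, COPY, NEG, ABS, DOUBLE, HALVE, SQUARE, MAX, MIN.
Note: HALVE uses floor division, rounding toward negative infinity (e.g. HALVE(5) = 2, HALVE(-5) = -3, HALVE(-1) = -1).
MUL(n, a)

Analyzing the change:
Before: a=-2, n=10
After: a=-2, n=-20
Variable n changed from 10 to -20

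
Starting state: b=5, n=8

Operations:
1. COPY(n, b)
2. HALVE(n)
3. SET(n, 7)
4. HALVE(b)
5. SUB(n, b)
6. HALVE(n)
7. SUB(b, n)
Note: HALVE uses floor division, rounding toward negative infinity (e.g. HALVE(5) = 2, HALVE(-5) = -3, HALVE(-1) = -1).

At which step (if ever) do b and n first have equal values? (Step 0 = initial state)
Step 1

b and n first become equal after step 1.

Comparing values at each step:
Initial: b=5, n=8
After step 1: b=5, n=5 ← equal!
After step 2: b=5, n=2
After step 3: b=5, n=7
After step 4: b=2, n=7
After step 5: b=2, n=5
After step 6: b=2, n=2 ← equal!
After step 7: b=0, n=2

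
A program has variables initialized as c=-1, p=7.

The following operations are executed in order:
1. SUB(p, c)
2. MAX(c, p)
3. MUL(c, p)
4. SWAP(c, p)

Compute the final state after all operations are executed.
{c: 8, p: 64}

Step-by-step execution:
Initial: c=-1, p=7
After step 1 (SUB(p, c)): c=-1, p=8
After step 2 (MAX(c, p)): c=8, p=8
After step 3 (MUL(c, p)): c=64, p=8
After step 4 (SWAP(c, p)): c=8, p=64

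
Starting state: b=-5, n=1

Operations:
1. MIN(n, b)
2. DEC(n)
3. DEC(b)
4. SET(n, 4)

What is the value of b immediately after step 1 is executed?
b = -5

Tracing b through execution:
Initial: b = -5
After step 1 (MIN(n, b)): b = -5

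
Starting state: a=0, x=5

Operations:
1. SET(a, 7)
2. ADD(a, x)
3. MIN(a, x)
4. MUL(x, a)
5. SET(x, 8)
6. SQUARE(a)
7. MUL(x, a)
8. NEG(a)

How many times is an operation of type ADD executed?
1

Counting ADD operations:
Step 2: ADD(a, x) ← ADD
Total: 1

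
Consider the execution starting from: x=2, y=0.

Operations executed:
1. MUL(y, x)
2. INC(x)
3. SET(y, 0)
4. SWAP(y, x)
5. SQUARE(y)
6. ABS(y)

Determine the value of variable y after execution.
y = 9

Tracing execution:
Step 1: MUL(y, x) → y = 0
Step 2: INC(x) → y = 0
Step 3: SET(y, 0) → y = 0
Step 4: SWAP(y, x) → y = 3
Step 5: SQUARE(y) → y = 9
Step 6: ABS(y) → y = 9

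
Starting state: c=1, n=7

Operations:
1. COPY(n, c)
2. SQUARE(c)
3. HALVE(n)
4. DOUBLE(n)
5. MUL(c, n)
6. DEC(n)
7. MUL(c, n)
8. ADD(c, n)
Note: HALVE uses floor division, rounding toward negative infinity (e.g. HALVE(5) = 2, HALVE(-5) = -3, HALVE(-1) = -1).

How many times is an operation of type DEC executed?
1

Counting DEC operations:
Step 6: DEC(n) ← DEC
Total: 1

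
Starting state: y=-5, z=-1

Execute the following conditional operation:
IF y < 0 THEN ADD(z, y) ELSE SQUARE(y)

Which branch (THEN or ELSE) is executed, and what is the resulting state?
Branch: THEN, Final state: y=-5, z=-6

Evaluating condition: y < 0
y = -5
Condition is True, so THEN branch executes
After ADD(z, y): y=-5, z=-6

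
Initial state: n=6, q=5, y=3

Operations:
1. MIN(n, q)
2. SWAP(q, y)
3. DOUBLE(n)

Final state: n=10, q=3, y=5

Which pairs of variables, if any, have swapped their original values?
(q, y)

Comparing initial and final values:
q: 5 → 3
n: 6 → 10
y: 3 → 5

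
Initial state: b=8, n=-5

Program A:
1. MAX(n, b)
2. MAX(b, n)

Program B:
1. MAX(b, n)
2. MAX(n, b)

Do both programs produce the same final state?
Yes

Program A final state: b=8, n=8
Program B final state: b=8, n=8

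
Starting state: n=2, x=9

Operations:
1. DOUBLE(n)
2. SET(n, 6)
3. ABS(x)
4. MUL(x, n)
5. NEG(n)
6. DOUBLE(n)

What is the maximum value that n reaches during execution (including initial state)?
6

Values of n at each step:
Initial: n = 2
After step 1: n = 4
After step 2: n = 6 ← maximum
After step 3: n = 6
After step 4: n = 6
After step 5: n = -6
After step 6: n = -12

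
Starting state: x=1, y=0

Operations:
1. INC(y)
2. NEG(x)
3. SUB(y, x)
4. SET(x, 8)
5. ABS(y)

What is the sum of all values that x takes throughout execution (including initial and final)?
16

Values of x at each step:
Initial: x = 1
After step 1: x = 1
After step 2: x = -1
After step 3: x = -1
After step 4: x = 8
After step 5: x = 8
Sum = 1 + 1 + -1 + -1 + 8 + 8 = 16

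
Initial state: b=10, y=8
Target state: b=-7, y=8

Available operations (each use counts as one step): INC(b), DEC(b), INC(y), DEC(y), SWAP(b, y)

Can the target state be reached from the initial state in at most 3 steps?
No

The target state cannot be reached within 3 steps.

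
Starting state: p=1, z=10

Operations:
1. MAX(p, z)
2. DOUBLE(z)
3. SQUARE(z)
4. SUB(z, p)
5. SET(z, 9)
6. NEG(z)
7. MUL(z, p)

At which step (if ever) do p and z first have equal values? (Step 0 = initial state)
Step 1

p and z first become equal after step 1.

Comparing values at each step:
Initial: p=1, z=10
After step 1: p=10, z=10 ← equal!
After step 2: p=10, z=20
After step 3: p=10, z=400
After step 4: p=10, z=390
After step 5: p=10, z=9
After step 6: p=10, z=-9
After step 7: p=10, z=-90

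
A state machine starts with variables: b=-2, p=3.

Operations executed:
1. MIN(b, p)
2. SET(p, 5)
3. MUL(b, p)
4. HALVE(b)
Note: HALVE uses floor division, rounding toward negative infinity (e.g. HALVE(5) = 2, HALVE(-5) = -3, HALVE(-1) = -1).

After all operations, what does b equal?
b = -5

Tracing execution:
Step 1: MIN(b, p) → b = -2
Step 2: SET(p, 5) → b = -2
Step 3: MUL(b, p) → b = -10
Step 4: HALVE(b) → b = -5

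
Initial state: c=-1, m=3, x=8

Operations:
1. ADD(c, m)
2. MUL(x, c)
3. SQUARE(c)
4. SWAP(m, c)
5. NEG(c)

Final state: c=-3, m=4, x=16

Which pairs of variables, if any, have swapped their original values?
None

Comparing initial and final values:
m: 3 → 4
c: -1 → -3
x: 8 → 16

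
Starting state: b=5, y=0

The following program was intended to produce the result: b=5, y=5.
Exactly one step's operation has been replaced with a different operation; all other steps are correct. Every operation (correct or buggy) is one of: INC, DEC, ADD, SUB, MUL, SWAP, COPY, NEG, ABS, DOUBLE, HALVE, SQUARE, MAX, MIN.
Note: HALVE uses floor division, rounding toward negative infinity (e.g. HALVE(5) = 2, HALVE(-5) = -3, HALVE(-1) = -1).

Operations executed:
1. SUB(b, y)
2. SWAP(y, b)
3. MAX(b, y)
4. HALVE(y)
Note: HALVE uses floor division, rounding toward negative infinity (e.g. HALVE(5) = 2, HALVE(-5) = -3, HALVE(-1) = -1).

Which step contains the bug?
Step 4

Trace with buggy code:
Initial: b=5, y=0
After step 1: b=5, y=0
After step 2: b=0, y=5
After step 3: b=5, y=5
After step 4: b=5, y=2
Actual final b=5, y=2 ≠ expected b=5, y=5.
Step 4 is the only position where a single-operation replacement can produce the expected result.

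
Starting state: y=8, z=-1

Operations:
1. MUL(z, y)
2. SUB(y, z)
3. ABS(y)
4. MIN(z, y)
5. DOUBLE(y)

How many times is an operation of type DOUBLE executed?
1

Counting DOUBLE operations:
Step 5: DOUBLE(y) ← DOUBLE
Total: 1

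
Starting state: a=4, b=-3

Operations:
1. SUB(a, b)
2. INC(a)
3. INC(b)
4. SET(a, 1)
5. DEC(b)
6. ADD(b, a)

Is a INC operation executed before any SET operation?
Yes

First INC: step 2
First SET: step 4
Since 2 < 4, INC comes first.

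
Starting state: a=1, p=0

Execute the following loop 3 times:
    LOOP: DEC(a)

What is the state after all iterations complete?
a=-2, p=0

Iteration trace:
Start: a=1, p=0
After iteration 1: a=0, p=0
After iteration 2: a=-1, p=0
After iteration 3: a=-2, p=0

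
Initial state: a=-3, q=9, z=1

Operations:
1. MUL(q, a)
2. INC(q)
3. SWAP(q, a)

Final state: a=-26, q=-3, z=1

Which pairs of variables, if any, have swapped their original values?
None

Comparing initial and final values:
q: 9 → -3
z: 1 → 1
a: -3 → -26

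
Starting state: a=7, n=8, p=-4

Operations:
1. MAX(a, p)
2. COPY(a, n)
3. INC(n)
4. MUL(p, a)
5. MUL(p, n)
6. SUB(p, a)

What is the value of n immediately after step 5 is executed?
n = 9

Tracing n through execution:
Initial: n = 8
After step 1 (MAX(a, p)): n = 8
After step 2 (COPY(a, n)): n = 8
After step 3 (INC(n)): n = 9
After step 4 (MUL(p, a)): n = 9
After step 5 (MUL(p, n)): n = 9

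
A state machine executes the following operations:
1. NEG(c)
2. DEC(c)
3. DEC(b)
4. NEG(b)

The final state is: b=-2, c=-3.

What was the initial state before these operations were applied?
b=3, c=2

Working backwards:
Final state: b=-2, c=-3
Before step 4 (NEG(b)): b=2, c=-3
Before step 3 (DEC(b)): b=3, c=-3
Before step 2 (DEC(c)): b=3, c=-2
Before step 1 (NEG(c)): b=3, c=2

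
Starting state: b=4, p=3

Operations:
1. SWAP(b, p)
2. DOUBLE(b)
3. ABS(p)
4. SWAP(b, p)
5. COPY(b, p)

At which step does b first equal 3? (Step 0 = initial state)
Step 1

Tracing b:
Initial: b = 4
After step 1: b = 3 ← first occurrence
After step 2: b = 6
After step 3: b = 6
After step 4: b = 4
After step 5: b = 6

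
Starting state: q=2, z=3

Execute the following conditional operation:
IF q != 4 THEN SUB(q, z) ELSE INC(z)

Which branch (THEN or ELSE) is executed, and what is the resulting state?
Branch: THEN, Final state: q=-1, z=3

Evaluating condition: q != 4
q = 2
Condition is True, so THEN branch executes
After SUB(q, z): q=-1, z=3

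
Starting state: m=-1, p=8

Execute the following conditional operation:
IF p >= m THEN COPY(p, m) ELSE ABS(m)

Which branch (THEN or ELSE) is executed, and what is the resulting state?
Branch: THEN, Final state: m=-1, p=-1

Evaluating condition: p >= m
p = 8, m = -1
Condition is True, so THEN branch executes
After COPY(p, m): m=-1, p=-1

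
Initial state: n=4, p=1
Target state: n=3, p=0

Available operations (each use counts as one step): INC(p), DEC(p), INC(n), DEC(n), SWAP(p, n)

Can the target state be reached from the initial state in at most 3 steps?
Yes

Path (2 steps): DEC(p) → DEC(n)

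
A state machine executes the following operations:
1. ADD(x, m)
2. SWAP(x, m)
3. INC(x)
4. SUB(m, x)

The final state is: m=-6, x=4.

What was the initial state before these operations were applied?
m=3, x=-5

Working backwards:
Final state: m=-6, x=4
Before step 4 (SUB(m, x)): m=-2, x=4
Before step 3 (INC(x)): m=-2, x=3
Before step 2 (SWAP(x, m)): m=3, x=-2
Before step 1 (ADD(x, m)): m=3, x=-5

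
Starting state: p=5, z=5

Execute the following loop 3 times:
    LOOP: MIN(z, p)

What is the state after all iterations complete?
p=5, z=5

Iteration trace:
Start: p=5, z=5
After iteration 1: p=5, z=5
After iteration 2: p=5, z=5
After iteration 3: p=5, z=5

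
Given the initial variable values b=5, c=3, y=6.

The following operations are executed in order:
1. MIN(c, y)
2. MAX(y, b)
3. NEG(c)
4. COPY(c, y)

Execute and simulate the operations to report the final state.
{b: 5, c: 6, y: 6}

Step-by-step execution:
Initial: b=5, c=3, y=6
After step 1 (MIN(c, y)): b=5, c=3, y=6
After step 2 (MAX(y, b)): b=5, c=3, y=6
After step 3 (NEG(c)): b=5, c=-3, y=6
After step 4 (COPY(c, y)): b=5, c=6, y=6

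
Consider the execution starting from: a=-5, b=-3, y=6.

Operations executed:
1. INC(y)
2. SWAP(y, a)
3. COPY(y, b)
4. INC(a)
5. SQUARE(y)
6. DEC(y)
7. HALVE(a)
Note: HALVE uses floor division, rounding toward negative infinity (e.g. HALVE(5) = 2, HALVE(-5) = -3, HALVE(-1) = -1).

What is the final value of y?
y = 8

Tracing execution:
Step 1: INC(y) → y = 7
Step 2: SWAP(y, a) → y = -5
Step 3: COPY(y, b) → y = -3
Step 4: INC(a) → y = -3
Step 5: SQUARE(y) → y = 9
Step 6: DEC(y) → y = 8
Step 7: HALVE(a) → y = 8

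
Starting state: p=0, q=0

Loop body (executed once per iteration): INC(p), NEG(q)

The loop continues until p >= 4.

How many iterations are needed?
4

Tracing iterations:
Initial: p=0, q=0
After iteration 1: p=1, q=0
After iteration 2: p=2, q=0
After iteration 3: p=3, q=0
After iteration 4: p=4, q=0
p >= 4 now holds, so the loop exits after 4 iterations.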